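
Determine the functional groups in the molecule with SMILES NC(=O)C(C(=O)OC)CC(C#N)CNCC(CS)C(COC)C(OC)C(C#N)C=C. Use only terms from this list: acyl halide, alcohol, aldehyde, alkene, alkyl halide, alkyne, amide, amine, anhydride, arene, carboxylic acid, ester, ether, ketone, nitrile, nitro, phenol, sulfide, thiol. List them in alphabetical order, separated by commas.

Taking each segment in turn:
  H2NCO: –C(=O)NH2: carbonyl C bonded to C and to N → amide (the N is not a separate amine).
  CH(COOCH3): pendant –COOCH3: carbonyl C bonded to C and –OCH3 → ester.
  CH(CN): pendant –C≡N: nitrile.
  CH2NHCH2: C–N–C with sp³ carbons and no adjacent C=O → amine (secondary).
  CH(CH2SH): pendant –CH2SH → thiol.
  CH(CH2OCH3): pendant –CH2OCH3: C–O–C linkage → ether.
  CH(OCH3): pendant –OCH3: C–O–C with sp³ C, no adjacent C=O → ether.
  CH(CN): pendant –C≡N: nitrile.
  CH=CH2: C=C double bond → alkene.

alkene, amide, amine, ester, ether, nitrile, thiol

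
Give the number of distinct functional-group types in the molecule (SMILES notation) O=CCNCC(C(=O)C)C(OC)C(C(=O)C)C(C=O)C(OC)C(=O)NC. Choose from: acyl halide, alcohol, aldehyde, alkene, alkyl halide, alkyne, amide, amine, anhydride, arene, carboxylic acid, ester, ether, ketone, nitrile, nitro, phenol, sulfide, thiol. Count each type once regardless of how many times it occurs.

5

terminal –CHO: carbonyl C bonded to H and C → aldehyde.
C–N–C with sp³ carbons and no adjacent C=O → amine (secondary).
pendant –COCH3: carbonyl C bonded to two carbons → ketone.
pendant –OCH3: C–O–C with sp³ C, no adjacent C=O → ether.
pendant –COCH3: carbonyl C bonded to two carbons → ketone.
pendant –CHO: carbonyl C bonded to C and H → aldehyde.
pendant –OCH3: C–O–C with sp³ C, no adjacent C=O → ether.
–C(=O)NHCH3: carbonyl C bonded to C and to N → amide (the N is not an amine).
Distinct types present: aldehyde, amide, amine, ether, ketone.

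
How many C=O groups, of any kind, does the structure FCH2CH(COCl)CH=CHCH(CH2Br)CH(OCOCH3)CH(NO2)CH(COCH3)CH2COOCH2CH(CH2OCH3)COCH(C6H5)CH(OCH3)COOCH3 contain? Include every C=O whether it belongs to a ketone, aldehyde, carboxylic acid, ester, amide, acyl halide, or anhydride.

CH(COCl): acyl halide, 1 C=O (running total 1).
CH(OCOCH3): ester, 1 C=O (running total 2).
CH(COCH3): ketone, 1 C=O (running total 3).
CH2COOCH2: ester, 1 C=O (running total 4).
CO: ketone, 1 C=O (running total 5).
COOCH3: ester, 1 C=O (running total 6).

6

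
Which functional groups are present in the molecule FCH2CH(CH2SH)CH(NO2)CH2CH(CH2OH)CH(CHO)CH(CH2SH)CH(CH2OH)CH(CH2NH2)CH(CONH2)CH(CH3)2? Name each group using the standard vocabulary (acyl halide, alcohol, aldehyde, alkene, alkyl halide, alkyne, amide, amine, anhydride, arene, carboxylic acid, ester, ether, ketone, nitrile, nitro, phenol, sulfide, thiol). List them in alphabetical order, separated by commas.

alcohol, aldehyde, alkyl halide, amide, amine, nitro, thiol

halogen on an sp³ carbon → alkyl halide.
pendant –CH2SH → thiol.
–NO2 on an sp³ carbon → nitro (the N=O is not a carbonyl).
pendant –CH2OH on an sp³ backbone C → alcohol.
pendant –CHO: carbonyl C bonded to C and H → aldehyde.
pendant –CH2SH → thiol.
pendant –CH2OH on an sp³ backbone C → alcohol.
pendant –CH2NH2: N on sp³ C, no adjacent C=O → amine.
pendant –CONH2: carbonyl C bonded to C and N → amide.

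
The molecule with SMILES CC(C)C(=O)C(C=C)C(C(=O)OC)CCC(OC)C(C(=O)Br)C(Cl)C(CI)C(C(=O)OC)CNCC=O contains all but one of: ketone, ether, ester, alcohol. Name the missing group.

alcohol

ether: present (CH(OCH3) — pendant –OCH3: C–O–C with sp³ C, no adjacent C=O → ether).
ester: present (CH(COOCH3) — pendant –COOCH3: carbonyl C bonded to C and –OCH3 → ester).
ketone: present (CO — –C(=O)– with carbon on both sides → ketone).
alcohol: no segment matches this pattern.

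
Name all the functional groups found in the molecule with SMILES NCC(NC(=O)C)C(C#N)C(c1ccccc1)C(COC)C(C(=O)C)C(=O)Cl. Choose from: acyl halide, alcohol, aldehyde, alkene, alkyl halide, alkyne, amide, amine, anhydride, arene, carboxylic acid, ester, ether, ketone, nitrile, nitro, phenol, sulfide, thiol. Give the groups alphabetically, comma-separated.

Reading the structure from left to right:
  H2NCH2: –NH2 on an sp³ carbon with no adjacent C=O → amine.
  CH(NHCOCH3): pendant –NHC(=O)CH3: N bonded to a carbonyl → amide (not amine).
  CH(CN): pendant –C≡N: nitrile.
  CH(C6H5): pendant –C6H5: benzene ring → arene.
  CH(CH2OCH3): pendant –CH2OCH3: C–O–C linkage → ether.
  CH(COCH3): pendant –COCH3: carbonyl C bonded to two carbons → ketone.
  COCl: –C(=O)Cl: carbonyl C bonded to C and to a halogen → acyl halide (not alkyl halide).

acyl halide, amide, amine, arene, ether, ketone, nitrile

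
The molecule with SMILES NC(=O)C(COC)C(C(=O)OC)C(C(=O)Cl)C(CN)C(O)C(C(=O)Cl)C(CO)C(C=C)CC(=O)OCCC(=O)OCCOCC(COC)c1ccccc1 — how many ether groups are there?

3

Taking each segment in turn:
  H2NCO: –C(=O)NH2: carbonyl C bonded to C and to N → amide (the N is not a separate amine).
  CH(CH2OCH3): pendant –CH2OCH3: C–O–C linkage → ether.
  CH(COOCH3): pendant –COOCH3: carbonyl C bonded to C and –OCH3 → ester.
  CH(COCl): pendant –C(=O)X: carbonyl C bonded to C and halogen → acyl halide.
  CH(CH2NH2): pendant –CH2NH2: N on sp³ C, no adjacent C=O → amine.
  CH(OH): –OH on an sp³ carbon → alcohol (secondary).
  CH(COCl): pendant –C(=O)X: carbonyl C bonded to C and halogen → acyl halide.
  CH(CH2OH): pendant –CH2OH on an sp³ backbone C → alcohol.
  CH(CH=CH2): pendant –CH=CH2: C=C double bond → alkene.
  CH2COOCH2: –C(=O)–O–C with C on the carbonyl side → ester.
  CH2COOCH2: –C(=O)–O–C with C on the carbonyl side → ester.
  CH2OCH2: C–O–C with sp³ carbons on both sides and no adjacent C=O → ether.
  CH(CH2OCH3): pendant –CH2OCH3: C–O–C linkage → ether.
  C6H5: –C6H5 phenyl ring → arene.
Ether appears at: CH(CH2OCH3), CH2OCH2, CH(CH2OCH3) → 3.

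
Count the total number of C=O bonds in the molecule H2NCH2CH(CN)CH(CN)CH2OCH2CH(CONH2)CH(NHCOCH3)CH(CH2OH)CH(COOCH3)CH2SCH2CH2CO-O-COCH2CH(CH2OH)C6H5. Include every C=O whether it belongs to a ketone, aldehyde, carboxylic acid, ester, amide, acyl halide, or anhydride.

CH(CONH2): amide, 1 C=O (running total 1).
CH(NHCOCH3): amide, 1 C=O (running total 2).
CH(COOCH3): ester, 1 C=O (running total 3).
CH2CO-O-COCH2: anhydride, 2 C=O (running total 5).

5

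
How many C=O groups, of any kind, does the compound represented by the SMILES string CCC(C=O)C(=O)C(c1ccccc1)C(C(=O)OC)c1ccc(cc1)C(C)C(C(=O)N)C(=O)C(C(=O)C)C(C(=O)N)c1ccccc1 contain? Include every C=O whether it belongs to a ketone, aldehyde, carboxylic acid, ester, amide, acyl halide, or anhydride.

7

CH(CHO): aldehyde, 1 C=O (running total 1).
CO: ketone, 1 C=O (running total 2).
CH(COOCH3): ester, 1 C=O (running total 3).
CH(CONH2): amide, 1 C=O (running total 4).
CO: ketone, 1 C=O (running total 5).
CH(COCH3): ketone, 1 C=O (running total 6).
CH(CONH2): amide, 1 C=O (running total 7).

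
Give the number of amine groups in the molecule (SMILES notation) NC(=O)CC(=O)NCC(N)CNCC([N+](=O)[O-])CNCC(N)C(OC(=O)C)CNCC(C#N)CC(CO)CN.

6

Reading the structure from left to right:
  H2NCO: –C(=O)NH2: carbonyl C bonded to C and to N → amide (the N is not a separate amine).
  CH2CONHCH2: –C(=O)–N– linkage → amide (the N is not an amine).
  CH(NH2): –NH2 on an sp³ carbon with no adjacent C=O → amine.
  CH2NHCH2: C–N–C with sp³ carbons and no adjacent C=O → amine (secondary).
  CH(NO2): –NO2 on an sp³ carbon → nitro (the N=O is not a carbonyl).
  CH2NHCH2: C–N–C with sp³ carbons and no adjacent C=O → amine (secondary).
  CH(NH2): –NH2 on an sp³ carbon with no adjacent C=O → amine.
  CH(OCOCH3): pendant –OC(=O)CH3: an acyloxy group → ester.
  CH2NHCH2: C–N–C with sp³ carbons and no adjacent C=O → amine (secondary).
  CH(CN): pendant –C≡N: nitrile.
  CH(CH2OH): pendant –CH2OH on an sp³ backbone C → alcohol.
  CH2NH2: –NH2 on an sp³ carbon with no adjacent C=O → amine.
Amine appears at: CH(NH2), CH2NHCH2, CH2NHCH2, CH(NH2), CH2NHCH2, CH2NH2 → 6.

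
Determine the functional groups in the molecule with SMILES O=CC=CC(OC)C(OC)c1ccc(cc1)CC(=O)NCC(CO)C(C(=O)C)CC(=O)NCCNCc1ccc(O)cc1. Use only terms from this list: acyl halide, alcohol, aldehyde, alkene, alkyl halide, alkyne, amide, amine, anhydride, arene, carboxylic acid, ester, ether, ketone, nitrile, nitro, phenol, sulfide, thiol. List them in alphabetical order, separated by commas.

terminal –CHO: carbonyl C bonded to H and C → aldehyde.
C=C double bond → alkene.
pendant –OCH3: C–O–C with sp³ C, no adjacent C=O → ether.
pendant –OCH3: C–O–C with sp³ C, no adjacent C=O → ether.
para-disubstituted benzene ring → arene.
–C(=O)–N– linkage → amide (the N is not an amine).
pendant –CH2OH on an sp³ backbone C → alcohol.
pendant –COCH3: carbonyl C bonded to two carbons → ketone.
–C(=O)–N– linkage → amide (the N is not an amine).
C–N–C with sp³ carbons and no adjacent C=O → amine (secondary).
–OH attached directly to an aromatic ring → phenol (not alcohol); the ring itself is an arene.

alcohol, aldehyde, alkene, amide, amine, arene, ether, ketone, phenol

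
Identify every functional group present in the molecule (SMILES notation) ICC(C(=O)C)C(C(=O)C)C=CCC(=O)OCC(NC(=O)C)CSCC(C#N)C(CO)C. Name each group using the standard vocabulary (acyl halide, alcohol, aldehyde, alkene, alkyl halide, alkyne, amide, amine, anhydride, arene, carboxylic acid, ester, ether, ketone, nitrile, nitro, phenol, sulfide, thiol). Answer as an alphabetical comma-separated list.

alcohol, alkene, alkyl halide, amide, ester, ketone, nitrile, sulfide

Working along the chain:
  ICH2: halogen on an sp³ carbon → alkyl halide.
  CH(COCH3): pendant –COCH3: carbonyl C bonded to two carbons → ketone.
  CH(COCH3): pendant –COCH3: carbonyl C bonded to two carbons → ketone.
  CH=CH: C=C double bond → alkene.
  CH2COOCH2: –C(=O)–O–C with C on the carbonyl side → ester.
  CH(NHCOCH3): pendant –NHC(=O)CH3: N bonded to a carbonyl → amide (not amine).
  CH2SCH2: C–S–C linkage → sulfide (thioether).
  CH(CN): pendant –C≡N: nitrile.
  CH(CH2OH): pendant –CH2OH on an sp³ backbone C → alcohol.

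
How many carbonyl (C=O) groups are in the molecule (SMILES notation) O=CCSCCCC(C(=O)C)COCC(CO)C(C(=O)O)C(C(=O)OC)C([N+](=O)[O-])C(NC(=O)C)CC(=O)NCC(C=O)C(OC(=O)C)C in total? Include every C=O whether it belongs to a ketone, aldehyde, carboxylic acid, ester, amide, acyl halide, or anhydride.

OHC: aldehyde, 1 C=O (running total 1).
CH(COCH3): ketone, 1 C=O (running total 2).
CH(COOH): carboxylic acid, 1 C=O (running total 3).
CH(COOCH3): ester, 1 C=O (running total 4).
CH(NHCOCH3): amide, 1 C=O (running total 5).
CH2CONHCH2: amide, 1 C=O (running total 6).
CH(CHO): aldehyde, 1 C=O (running total 7).
CH(OCOCH3): ester, 1 C=O (running total 8).

8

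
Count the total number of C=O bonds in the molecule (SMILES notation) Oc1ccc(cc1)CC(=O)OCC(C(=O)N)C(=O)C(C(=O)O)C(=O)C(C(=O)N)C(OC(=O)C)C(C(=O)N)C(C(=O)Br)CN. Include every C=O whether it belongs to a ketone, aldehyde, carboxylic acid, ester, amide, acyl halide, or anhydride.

9

CH2COOCH2: ester, 1 C=O (running total 1).
CH(CONH2): amide, 1 C=O (running total 2).
CO: ketone, 1 C=O (running total 3).
CH(COOH): carboxylic acid, 1 C=O (running total 4).
CO: ketone, 1 C=O (running total 5).
CH(CONH2): amide, 1 C=O (running total 6).
CH(OCOCH3): ester, 1 C=O (running total 7).
CH(CONH2): amide, 1 C=O (running total 8).
CH(COBr): acyl halide, 1 C=O (running total 9).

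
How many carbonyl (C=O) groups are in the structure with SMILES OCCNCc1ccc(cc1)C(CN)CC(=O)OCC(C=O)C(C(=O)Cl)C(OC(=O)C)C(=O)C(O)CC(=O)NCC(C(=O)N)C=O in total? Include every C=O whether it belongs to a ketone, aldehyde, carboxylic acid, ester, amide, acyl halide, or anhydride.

CH2COOCH2: ester, 1 C=O (running total 1).
CH(CHO): aldehyde, 1 C=O (running total 2).
CH(COCl): acyl halide, 1 C=O (running total 3).
CH(OCOCH3): ester, 1 C=O (running total 4).
CO: ketone, 1 C=O (running total 5).
CH2CONHCH2: amide, 1 C=O (running total 6).
CH(CONH2): amide, 1 C=O (running total 7).
CHO: aldehyde, 1 C=O (running total 8).

8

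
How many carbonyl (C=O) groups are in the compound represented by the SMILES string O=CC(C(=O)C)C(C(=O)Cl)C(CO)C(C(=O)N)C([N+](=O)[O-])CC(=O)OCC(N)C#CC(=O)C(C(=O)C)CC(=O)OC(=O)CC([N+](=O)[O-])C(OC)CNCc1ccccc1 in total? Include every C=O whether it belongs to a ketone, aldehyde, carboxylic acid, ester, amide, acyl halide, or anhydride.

OHC: aldehyde, 1 C=O (running total 1).
CH(COCH3): ketone, 1 C=O (running total 2).
CH(COCl): acyl halide, 1 C=O (running total 3).
CH(CONH2): amide, 1 C=O (running total 4).
CH2COOCH2: ester, 1 C=O (running total 5).
CO: ketone, 1 C=O (running total 6).
CH(COCH3): ketone, 1 C=O (running total 7).
CH2CO-O-COCH2: anhydride, 2 C=O (running total 9).

9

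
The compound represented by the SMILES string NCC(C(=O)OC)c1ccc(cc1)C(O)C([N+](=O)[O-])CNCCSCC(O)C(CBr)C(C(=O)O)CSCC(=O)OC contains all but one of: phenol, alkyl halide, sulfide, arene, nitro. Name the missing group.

phenol

arene: present (C6H4 — para-disubstituted benzene ring → arene).
alkyl halide: present (CH(CH2Br) — pendant –CH2X: halogen on sp³ carbon → alkyl halide).
sulfide: present (CH2SCH2 — C–S–C linkage → sulfide (thioether)).
nitro: present (CH(NO2) — –NO2 on an sp³ carbon → nitro (the N=O is not a carbonyl)).
phenol: absent. In CH(OH), the –OH is on an sp³ carbon, not on an aromatic ring, so it is an alcohol.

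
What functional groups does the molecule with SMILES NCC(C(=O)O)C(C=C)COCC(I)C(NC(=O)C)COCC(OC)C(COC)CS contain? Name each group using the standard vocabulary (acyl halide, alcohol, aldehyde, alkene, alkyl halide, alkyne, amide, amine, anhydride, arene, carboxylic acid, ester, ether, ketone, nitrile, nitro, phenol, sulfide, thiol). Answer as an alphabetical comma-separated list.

Reading the structure from left to right:
  H2NCH2: –NH2 on an sp³ carbon with no adjacent C=O → amine.
  CH(COOH): pendant –COOH: carbonyl C bonded to C and –OH → carboxylic acid.
  CH(CH=CH2): pendant –CH=CH2: C=C double bond → alkene.
  CH2OCH2: C–O–C with sp³ carbons on both sides and no adjacent C=O → ether.
  CH(I): halogen on an sp³ carbon → alkyl halide.
  CH(NHCOCH3): pendant –NHC(=O)CH3: N bonded to a carbonyl → amide (not amine).
  CH2OCH2: C–O–C with sp³ carbons on both sides and no adjacent C=O → ether.
  CH(OCH3): pendant –OCH3: C–O–C with sp³ C, no adjacent C=O → ether.
  CH(CH2OCH3): pendant –CH2OCH3: C–O–C linkage → ether.
  CH2SH: –SH on an sp³ carbon → thiol.

alkene, alkyl halide, amide, amine, carboxylic acid, ether, thiol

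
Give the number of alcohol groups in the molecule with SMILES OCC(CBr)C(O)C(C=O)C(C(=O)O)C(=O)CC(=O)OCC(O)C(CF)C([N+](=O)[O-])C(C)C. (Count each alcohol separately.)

Taking each segment in turn:
  HOCH2: HO– on an sp³ carbon → alcohol.
  CH(CH2Br): pendant –CH2X: halogen on sp³ carbon → alkyl halide.
  CH(OH): –OH on an sp³ carbon → alcohol (secondary).
  CH(CHO): pendant –CHO: carbonyl C bonded to C and H → aldehyde.
  CH(COOH): pendant –COOH: carbonyl C bonded to C and –OH → carboxylic acid.
  CO: –C(=O)– with carbon on both sides → ketone.
  CH2COOCH2: –C(=O)–O–C with C on the carbonyl side → ester.
  CH(OH): –OH on an sp³ carbon → alcohol (secondary).
  CH(CH2F): pendant –CH2X: halogen on sp³ carbon → alkyl halide.
  CH(NO2): –NO2 on an sp³ carbon → nitro (the N=O is not a carbonyl).
Alcohol appears at: HOCH2, CH(OH), CH(OH) → 3.

3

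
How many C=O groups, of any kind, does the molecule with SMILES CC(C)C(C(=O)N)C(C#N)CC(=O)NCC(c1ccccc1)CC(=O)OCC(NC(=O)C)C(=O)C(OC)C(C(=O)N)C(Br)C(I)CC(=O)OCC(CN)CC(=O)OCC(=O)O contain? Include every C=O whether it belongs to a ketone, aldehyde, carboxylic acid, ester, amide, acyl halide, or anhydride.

9

CH(CONH2): amide, 1 C=O (running total 1).
CH2CONHCH2: amide, 1 C=O (running total 2).
CH2COOCH2: ester, 1 C=O (running total 3).
CH(NHCOCH3): amide, 1 C=O (running total 4).
CO: ketone, 1 C=O (running total 5).
CH(CONH2): amide, 1 C=O (running total 6).
CH2COOCH2: ester, 1 C=O (running total 7).
CH2COOCH2: ester, 1 C=O (running total 8).
COOH: carboxylic acid, 1 C=O (running total 9).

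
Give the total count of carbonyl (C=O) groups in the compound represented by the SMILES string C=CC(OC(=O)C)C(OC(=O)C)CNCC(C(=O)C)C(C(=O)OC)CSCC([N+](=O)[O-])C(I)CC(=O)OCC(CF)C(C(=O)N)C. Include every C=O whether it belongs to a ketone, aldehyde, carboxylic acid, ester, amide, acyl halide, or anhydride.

6

CH(OCOCH3): ester, 1 C=O (running total 1).
CH(OCOCH3): ester, 1 C=O (running total 2).
CH(COCH3): ketone, 1 C=O (running total 3).
CH(COOCH3): ester, 1 C=O (running total 4).
CH2COOCH2: ester, 1 C=O (running total 5).
CH(CONH2): amide, 1 C=O (running total 6).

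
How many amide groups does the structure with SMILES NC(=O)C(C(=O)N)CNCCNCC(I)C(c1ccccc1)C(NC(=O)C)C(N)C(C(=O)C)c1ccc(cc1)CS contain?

3

–C(=O)NH2: carbonyl C bonded to C and to N → amide (the N is not a separate amine).
pendant –CONH2: carbonyl C bonded to C and N → amide.
C–N–C with sp³ carbons and no adjacent C=O → amine (secondary).
C–N–C with sp³ carbons and no adjacent C=O → amine (secondary).
halogen on an sp³ carbon → alkyl halide.
pendant –C6H5: benzene ring → arene.
pendant –NHC(=O)CH3: N bonded to a carbonyl → amide (not amine).
–NH2 on an sp³ carbon with no adjacent C=O → amine.
pendant –COCH3: carbonyl C bonded to two carbons → ketone.
para-disubstituted benzene ring → arene.
–SH on an sp³ carbon → thiol.
Amide appears at: H2NCO, CH(CONH2), CH(NHCOCH3) → 3.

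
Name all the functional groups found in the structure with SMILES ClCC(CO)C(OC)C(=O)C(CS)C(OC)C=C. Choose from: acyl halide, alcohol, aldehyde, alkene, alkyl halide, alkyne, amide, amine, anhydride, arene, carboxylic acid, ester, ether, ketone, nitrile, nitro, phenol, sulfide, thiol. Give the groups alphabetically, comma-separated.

alcohol, alkene, alkyl halide, ether, ketone, thiol

Reading the structure from left to right:
  ClCH2: halogen on an sp³ carbon → alkyl halide.
  CH(CH2OH): pendant –CH2OH on an sp³ backbone C → alcohol.
  CH(OCH3): pendant –OCH3: C–O–C with sp³ C, no adjacent C=O → ether.
  CO: –C(=O)– with carbon on both sides → ketone.
  CH(CH2SH): pendant –CH2SH → thiol.
  CH(OCH3): pendant –OCH3: C–O–C with sp³ C, no adjacent C=O → ether.
  CH=CH2: C=C double bond → alkene.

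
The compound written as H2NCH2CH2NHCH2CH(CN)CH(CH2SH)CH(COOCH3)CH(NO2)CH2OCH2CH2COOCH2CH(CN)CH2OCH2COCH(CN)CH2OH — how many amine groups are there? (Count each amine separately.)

–NH2 on an sp³ carbon with no adjacent C=O → amine.
C–N–C with sp³ carbons and no adjacent C=O → amine (secondary).
pendant –C≡N: nitrile.
pendant –CH2SH → thiol.
pendant –COOCH3: carbonyl C bonded to C and –OCH3 → ester.
–NO2 on an sp³ carbon → nitro (the N=O is not a carbonyl).
C–O–C with sp³ carbons on both sides and no adjacent C=O → ether.
–C(=O)–O–C with C on the carbonyl side → ester.
pendant –C≡N: nitrile.
C–O–C with sp³ carbons on both sides and no adjacent C=O → ether.
–C(=O)– with carbon on both sides → ketone.
pendant –C≡N: nitrile.
–OH on an sp³ carbon → alcohol.
Amine appears at: H2NCH2, CH2NHCH2 → 2.

2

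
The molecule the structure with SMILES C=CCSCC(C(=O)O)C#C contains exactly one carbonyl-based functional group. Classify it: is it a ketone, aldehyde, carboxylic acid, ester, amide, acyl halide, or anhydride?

The carbonyl is in the CH(COOH) segment: pendant –COOH: carbonyl C bonded to C and –OH → carboxylic acid.

carboxylic acid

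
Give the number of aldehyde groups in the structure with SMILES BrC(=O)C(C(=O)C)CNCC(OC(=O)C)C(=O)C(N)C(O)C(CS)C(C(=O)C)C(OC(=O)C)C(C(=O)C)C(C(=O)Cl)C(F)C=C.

0

Reading the structure from left to right:
  BrCO: –C(=O)Br: carbonyl C bonded to C and to a halogen → acyl halide (not alkyl halide).
  CH(COCH3): pendant –COCH3: carbonyl C bonded to two carbons → ketone.
  CH2NHCH2: C–N–C with sp³ carbons and no adjacent C=O → amine (secondary).
  CH(OCOCH3): pendant –OC(=O)CH3: an acyloxy group → ester.
  CO: –C(=O)– with carbon on both sides → ketone.
  CH(NH2): –NH2 on an sp³ carbon with no adjacent C=O → amine.
  CH(OH): –OH on an sp³ carbon → alcohol (secondary).
  CH(CH2SH): pendant –CH2SH → thiol.
  CH(COCH3): pendant –COCH3: carbonyl C bonded to two carbons → ketone.
  CH(OCOCH3): pendant –OC(=O)CH3: an acyloxy group → ester.
  CH(COCH3): pendant –COCH3: carbonyl C bonded to two carbons → ketone.
  CH(COCl): pendant –C(=O)X: carbonyl C bonded to C and halogen → acyl halide.
  CH(F): halogen on an sp³ carbon → alkyl halide.
  CH=CH2: C=C double bond → alkene.
No segment is a aldehyde: BrCO is acyl halide, not aldehyde; CH(COCH3) is ketone, not aldehyde; CH(OCOCH3) is ester, not aldehyde. → 0.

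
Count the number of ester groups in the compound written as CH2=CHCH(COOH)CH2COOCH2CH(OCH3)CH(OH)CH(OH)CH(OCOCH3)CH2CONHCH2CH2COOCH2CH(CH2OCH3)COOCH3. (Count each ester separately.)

Working along the chain:
  CH2=CH: C=C double bond → alkene.
  CH(COOH): pendant –COOH: carbonyl C bonded to C and –OH → carboxylic acid.
  CH2COOCH2: –C(=O)–O–C with C on the carbonyl side → ester.
  CH(OCH3): pendant –OCH3: C–O–C with sp³ C, no adjacent C=O → ether.
  CH(OH): –OH on an sp³ carbon → alcohol (secondary).
  CH(OH): –OH on an sp³ carbon → alcohol (secondary).
  CH(OCOCH3): pendant –OC(=O)CH3: an acyloxy group → ester.
  CH2CONHCH2: –C(=O)–N– linkage → amide (the N is not an amine).
  CH2COOCH2: –C(=O)–O–C with C on the carbonyl side → ester.
  CH(CH2OCH3): pendant –CH2OCH3: C–O–C linkage → ether.
  COOCH3: –C(=O)OCH3: carbonyl C bonded to C and to –OCH3 → ester (not ketone + ether).
Ester appears at: CH2COOCH2, CH(OCOCH3), CH2COOCH2, COOCH3 → 4.

4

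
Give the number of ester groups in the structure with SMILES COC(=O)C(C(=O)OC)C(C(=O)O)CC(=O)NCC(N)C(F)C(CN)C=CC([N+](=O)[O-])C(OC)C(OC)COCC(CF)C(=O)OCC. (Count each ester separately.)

3

Taking each segment in turn:
  CH3OOC: CH3O–C(=O)–: carbonyl C bonded to C and to –OCH3 → ester (not ketone + ether).
  CH(COOCH3): pendant –COOCH3: carbonyl C bonded to C and –OCH3 → ester.
  CH(COOH): pendant –COOH: carbonyl C bonded to C and –OH → carboxylic acid.
  CH2CONHCH2: –C(=O)–N– linkage → amide (the N is not an amine).
  CH(NH2): –NH2 on an sp³ carbon with no adjacent C=O → amine.
  CH(F): halogen on an sp³ carbon → alkyl halide.
  CH(CH2NH2): pendant –CH2NH2: N on sp³ C, no adjacent C=O → amine.
  CH=CH: C=C double bond → alkene.
  CH(NO2): –NO2 on an sp³ carbon → nitro (the N=O is not a carbonyl).
  CH(OCH3): pendant –OCH3: C–O–C with sp³ C, no adjacent C=O → ether.
  CH(OCH3): pendant –OCH3: C–O–C with sp³ C, no adjacent C=O → ether.
  CH2OCH2: C–O–C with sp³ carbons on both sides and no adjacent C=O → ether.
  CH(CH2F): pendant –CH2X: halogen on sp³ carbon → alkyl halide.
  COOCH2CH3: –C(=O)OCH2CH3: carbonyl C bonded to C and to –OEt → ester.
Ester appears at: CH3OOC, CH(COOCH3), COOCH2CH3 → 3.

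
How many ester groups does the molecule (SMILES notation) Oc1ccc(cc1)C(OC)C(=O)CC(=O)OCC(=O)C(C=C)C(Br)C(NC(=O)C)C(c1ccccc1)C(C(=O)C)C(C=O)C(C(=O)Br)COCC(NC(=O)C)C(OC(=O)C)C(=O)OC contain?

Taking each segment in turn:
  HOC6H4: –OH attached directly to an aromatic ring → phenol (not alcohol); the ring itself is an arene.
  CH(OCH3): pendant –OCH3: C–O–C with sp³ C, no adjacent C=O → ether.
  CO: –C(=O)– with carbon on both sides → ketone.
  CH2COOCH2: –C(=O)–O–C with C on the carbonyl side → ester.
  CO: –C(=O)– with carbon on both sides → ketone.
  CH(CH=CH2): pendant –CH=CH2: C=C double bond → alkene.
  CH(Br): halogen on an sp³ carbon → alkyl halide.
  CH(NHCOCH3): pendant –NHC(=O)CH3: N bonded to a carbonyl → amide (not amine).
  CH(C6H5): pendant –C6H5: benzene ring → arene.
  CH(COCH3): pendant –COCH3: carbonyl C bonded to two carbons → ketone.
  CH(CHO): pendant –CHO: carbonyl C bonded to C and H → aldehyde.
  CH(COBr): pendant –C(=O)X: carbonyl C bonded to C and halogen → acyl halide.
  CH2OCH2: C–O–C with sp³ carbons on both sides and no adjacent C=O → ether.
  CH(NHCOCH3): pendant –NHC(=O)CH3: N bonded to a carbonyl → amide (not amine).
  CH(OCOCH3): pendant –OC(=O)CH3: an acyloxy group → ester.
  COOCH3: –C(=O)OCH3: carbonyl C bonded to C and to –OCH3 → ester (not ketone + ether).
Ester appears at: CH2COOCH2, CH(OCOCH3), COOCH3 → 3.

3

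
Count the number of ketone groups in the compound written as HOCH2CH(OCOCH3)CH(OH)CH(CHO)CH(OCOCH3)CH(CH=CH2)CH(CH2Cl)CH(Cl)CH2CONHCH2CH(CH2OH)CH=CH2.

Taking each segment in turn:
  HOCH2: HO– on an sp³ carbon → alcohol.
  CH(OCOCH3): pendant –OC(=O)CH3: an acyloxy group → ester.
  CH(OH): –OH on an sp³ carbon → alcohol (secondary).
  CH(CHO): pendant –CHO: carbonyl C bonded to C and H → aldehyde.
  CH(OCOCH3): pendant –OC(=O)CH3: an acyloxy group → ester.
  CH(CH=CH2): pendant –CH=CH2: C=C double bond → alkene.
  CH(CH2Cl): pendant –CH2X: halogen on sp³ carbon → alkyl halide.
  CH(Cl): halogen on an sp³ carbon → alkyl halide.
  CH2CONHCH2: –C(=O)–N– linkage → amide (the N is not an amine).
  CH(CH2OH): pendant –CH2OH on an sp³ backbone C → alcohol.
  CH=CH2: C=C double bond → alkene.
No segment is a ketone: CH(OCOCH3) is ester, not ketone; CH(CHO) is aldehyde, not ketone; CH(OCOCH3) is ester, not ketone. → 0.

0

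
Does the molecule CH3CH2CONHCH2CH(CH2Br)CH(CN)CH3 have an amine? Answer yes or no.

no

Taking each segment in turn:
  CH2CONHCH2: –C(=O)–N– linkage → amide (the N is not an amine).
  CH(CH2Br): pendant –CH2X: halogen on sp³ carbon → alkyl halide.
  CH(CN): pendant –C≡N: nitrile.
In CH2CONHCH2, the nitrogen is bonded directly to a carbonyl carbon, making it part of an amide, not a free amine.
The groups actually present are: alkyl halide, amide, nitrile.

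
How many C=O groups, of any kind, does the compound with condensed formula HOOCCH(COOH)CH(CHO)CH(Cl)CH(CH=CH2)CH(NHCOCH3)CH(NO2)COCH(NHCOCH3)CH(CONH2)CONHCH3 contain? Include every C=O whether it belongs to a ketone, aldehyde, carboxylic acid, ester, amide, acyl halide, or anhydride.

HOOC: carboxylic acid, 1 C=O (running total 1).
CH(COOH): carboxylic acid, 1 C=O (running total 2).
CH(CHO): aldehyde, 1 C=O (running total 3).
CH(NHCOCH3): amide, 1 C=O (running total 4).
CO: ketone, 1 C=O (running total 5).
CH(NHCOCH3): amide, 1 C=O (running total 6).
CH(CONH2): amide, 1 C=O (running total 7).
CONHCH3: amide, 1 C=O (running total 8).

8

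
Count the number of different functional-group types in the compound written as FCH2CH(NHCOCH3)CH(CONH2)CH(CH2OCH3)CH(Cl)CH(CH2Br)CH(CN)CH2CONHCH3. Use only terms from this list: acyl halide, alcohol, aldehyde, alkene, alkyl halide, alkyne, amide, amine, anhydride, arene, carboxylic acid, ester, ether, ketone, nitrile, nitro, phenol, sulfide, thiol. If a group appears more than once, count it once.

halogen on an sp³ carbon → alkyl halide.
pendant –NHC(=O)CH3: N bonded to a carbonyl → amide (not amine).
pendant –CONH2: carbonyl C bonded to C and N → amide.
pendant –CH2OCH3: C–O–C linkage → ether.
halogen on an sp³ carbon → alkyl halide.
pendant –CH2X: halogen on sp³ carbon → alkyl halide.
pendant –C≡N: nitrile.
–C(=O)NHCH3: carbonyl C bonded to C and to N → amide (the N is not an amine).
Distinct types present: alkyl halide, amide, ether, nitrile.

4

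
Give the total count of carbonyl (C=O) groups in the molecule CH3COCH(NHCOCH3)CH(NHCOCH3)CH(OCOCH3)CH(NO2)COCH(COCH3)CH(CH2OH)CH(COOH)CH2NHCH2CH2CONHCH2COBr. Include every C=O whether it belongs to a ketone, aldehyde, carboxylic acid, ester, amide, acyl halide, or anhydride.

9

CO: ketone, 1 C=O (running total 1).
CH(NHCOCH3): amide, 1 C=O (running total 2).
CH(NHCOCH3): amide, 1 C=O (running total 3).
CH(OCOCH3): ester, 1 C=O (running total 4).
CO: ketone, 1 C=O (running total 5).
CH(COCH3): ketone, 1 C=O (running total 6).
CH(COOH): carboxylic acid, 1 C=O (running total 7).
CH2CONHCH2: amide, 1 C=O (running total 8).
COBr: acyl halide, 1 C=O (running total 9).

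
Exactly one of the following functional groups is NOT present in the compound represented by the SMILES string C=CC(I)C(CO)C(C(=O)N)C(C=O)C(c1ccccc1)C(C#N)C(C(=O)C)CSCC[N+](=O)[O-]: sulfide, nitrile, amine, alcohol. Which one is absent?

amine

nitrile: present (CH(CN) — pendant –C≡N: nitrile).
alcohol: present (CH(CH2OH) — pendant –CH2OH on an sp³ backbone C → alcohol).
sulfide: present (CH2SCH2 — C–S–C linkage → sulfide (thioether)).
amine: absent. In CH(CONH2), the nitrogen is bonded directly to a carbonyl carbon, making it part of an amide, not a free amine.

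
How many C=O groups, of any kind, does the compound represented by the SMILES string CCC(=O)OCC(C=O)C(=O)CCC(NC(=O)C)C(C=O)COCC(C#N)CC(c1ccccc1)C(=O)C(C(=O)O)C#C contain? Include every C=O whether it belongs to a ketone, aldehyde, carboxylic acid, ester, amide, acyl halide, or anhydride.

7

CH2COOCH2: ester, 1 C=O (running total 1).
CH(CHO): aldehyde, 1 C=O (running total 2).
CO: ketone, 1 C=O (running total 3).
CH(NHCOCH3): amide, 1 C=O (running total 4).
CH(CHO): aldehyde, 1 C=O (running total 5).
CO: ketone, 1 C=O (running total 6).
CH(COOH): carboxylic acid, 1 C=O (running total 7).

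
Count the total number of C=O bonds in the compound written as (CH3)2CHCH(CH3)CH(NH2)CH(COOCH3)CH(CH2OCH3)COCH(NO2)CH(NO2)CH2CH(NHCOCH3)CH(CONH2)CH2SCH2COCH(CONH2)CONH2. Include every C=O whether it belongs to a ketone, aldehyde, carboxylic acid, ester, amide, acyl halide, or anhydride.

7

CH(COOCH3): ester, 1 C=O (running total 1).
CO: ketone, 1 C=O (running total 2).
CH(NHCOCH3): amide, 1 C=O (running total 3).
CH(CONH2): amide, 1 C=O (running total 4).
CO: ketone, 1 C=O (running total 5).
CH(CONH2): amide, 1 C=O (running total 6).
CONH2: amide, 1 C=O (running total 7).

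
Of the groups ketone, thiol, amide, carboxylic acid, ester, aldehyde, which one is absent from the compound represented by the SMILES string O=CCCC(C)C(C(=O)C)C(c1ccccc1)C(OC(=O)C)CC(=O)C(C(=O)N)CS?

amide: present (CH(CONH2) — pendant –CONH2: carbonyl C bonded to C and N → amide).
ketone: present (CH(COCH3) — pendant –COCH3: carbonyl C bonded to two carbons → ketone).
ester: present (CH(OCOCH3) — pendant –OC(=O)CH3: an acyloxy group → ester).
aldehyde: present (OHC — terminal –CHO: carbonyl C bonded to H and C → aldehyde).
thiol: present (CH2SH — –SH on an sp³ carbon → thiol).
carboxylic acid: absent. In CH(OCOCH3), the acyl oxygen is bonded to carbon (–O–C), not to H, so this is an ester. In CH(CONH2), the carbonyl is bonded to nitrogen, not to –OH; that is an amide.

carboxylic acid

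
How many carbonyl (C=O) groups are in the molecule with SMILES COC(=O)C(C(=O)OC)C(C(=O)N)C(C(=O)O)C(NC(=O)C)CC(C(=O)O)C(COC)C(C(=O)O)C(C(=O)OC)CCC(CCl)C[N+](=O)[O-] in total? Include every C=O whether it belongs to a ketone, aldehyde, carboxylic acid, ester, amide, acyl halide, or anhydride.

CH3OOC: ester, 1 C=O (running total 1).
CH(COOCH3): ester, 1 C=O (running total 2).
CH(CONH2): amide, 1 C=O (running total 3).
CH(COOH): carboxylic acid, 1 C=O (running total 4).
CH(NHCOCH3): amide, 1 C=O (running total 5).
CH(COOH): carboxylic acid, 1 C=O (running total 6).
CH(COOH): carboxylic acid, 1 C=O (running total 7).
CH(COOCH3): ester, 1 C=O (running total 8).

8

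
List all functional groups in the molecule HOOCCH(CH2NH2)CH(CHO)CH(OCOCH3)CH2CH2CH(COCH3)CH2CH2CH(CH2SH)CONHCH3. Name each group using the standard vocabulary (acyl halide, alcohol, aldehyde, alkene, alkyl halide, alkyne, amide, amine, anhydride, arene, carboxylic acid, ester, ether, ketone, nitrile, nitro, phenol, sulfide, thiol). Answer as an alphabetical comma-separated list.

–COOH: carbonyl C bonded to –OH and C → carboxylic acid (the –OH is not a separate alcohol).
pendant –CH2NH2: N on sp³ C, no adjacent C=O → amine.
pendant –CHO: carbonyl C bonded to C and H → aldehyde.
pendant –OC(=O)CH3: an acyloxy group → ester.
pendant –COCH3: carbonyl C bonded to two carbons → ketone.
pendant –CH2SH → thiol.
–C(=O)NHCH3: carbonyl C bonded to C and to N → amide (the N is not an amine).

aldehyde, amide, amine, carboxylic acid, ester, ketone, thiol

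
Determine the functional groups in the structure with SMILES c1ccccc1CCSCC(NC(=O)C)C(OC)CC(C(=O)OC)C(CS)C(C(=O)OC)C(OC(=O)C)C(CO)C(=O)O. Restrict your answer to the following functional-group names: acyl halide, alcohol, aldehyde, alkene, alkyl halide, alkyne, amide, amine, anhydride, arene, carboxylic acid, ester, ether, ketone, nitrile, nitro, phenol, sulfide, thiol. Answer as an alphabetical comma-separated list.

Working along the chain:
  C6H5: C6H5– phenyl ring → arene.
  CH2SCH2: C–S–C linkage → sulfide (thioether).
  CH(NHCOCH3): pendant –NHC(=O)CH3: N bonded to a carbonyl → amide (not amine).
  CH(OCH3): pendant –OCH3: C–O–C with sp³ C, no adjacent C=O → ether.
  CH(COOCH3): pendant –COOCH3: carbonyl C bonded to C and –OCH3 → ester.
  CH(CH2SH): pendant –CH2SH → thiol.
  CH(COOCH3): pendant –COOCH3: carbonyl C bonded to C and –OCH3 → ester.
  CH(OCOCH3): pendant –OC(=O)CH3: an acyloxy group → ester.
  CH(CH2OH): pendant –CH2OH on an sp³ backbone C → alcohol.
  COOH: –COOH: carbonyl C bonded to –OH and C → carboxylic acid (the –OH is not a separate alcohol).

alcohol, amide, arene, carboxylic acid, ester, ether, sulfide, thiol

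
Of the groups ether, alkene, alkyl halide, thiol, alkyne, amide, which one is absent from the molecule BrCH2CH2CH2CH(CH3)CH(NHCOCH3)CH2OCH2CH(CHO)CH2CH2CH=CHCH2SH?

alkyne

alkene: present (CH=CH — C=C double bond → alkene).
alkyl halide: present (BrCH2 — halogen on an sp³ carbon → alkyl halide).
thiol: present (CH2SH — –SH on an sp³ carbon → thiol).
ether: present (CH2OCH2 — C–O–C with sp³ carbons on both sides and no adjacent C=O → ether).
amide: present (CH(NHCOCH3) — pendant –NHC(=O)CH3: N bonded to a carbonyl → amide (not amine)).
alkyne: no segment matches this pattern.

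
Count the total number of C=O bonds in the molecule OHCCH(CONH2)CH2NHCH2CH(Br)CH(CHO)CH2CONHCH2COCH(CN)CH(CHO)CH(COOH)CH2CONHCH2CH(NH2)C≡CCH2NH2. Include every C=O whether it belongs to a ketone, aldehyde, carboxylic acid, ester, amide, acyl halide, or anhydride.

OHC: aldehyde, 1 C=O (running total 1).
CH(CONH2): amide, 1 C=O (running total 2).
CH(CHO): aldehyde, 1 C=O (running total 3).
CH2CONHCH2: amide, 1 C=O (running total 4).
CO: ketone, 1 C=O (running total 5).
CH(CHO): aldehyde, 1 C=O (running total 6).
CH(COOH): carboxylic acid, 1 C=O (running total 7).
CH2CONHCH2: amide, 1 C=O (running total 8).

8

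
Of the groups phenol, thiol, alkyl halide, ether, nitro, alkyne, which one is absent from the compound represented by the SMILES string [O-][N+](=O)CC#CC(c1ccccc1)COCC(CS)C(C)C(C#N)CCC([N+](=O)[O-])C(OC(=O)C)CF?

phenol

thiol: present (CH(CH2SH) — pendant –CH2SH → thiol).
ether: present (CH2OCH2 — C–O–C with sp³ carbons on both sides and no adjacent C=O → ether).
alkyl halide: present (CH2F — halogen on an sp³ carbon → alkyl halide).
alkyne: present (C≡C — C≡C triple bond → alkyne).
nitro: present (O2NCH2 — –NO2 on carbon → nitro group).
phenol: no segment matches this pattern.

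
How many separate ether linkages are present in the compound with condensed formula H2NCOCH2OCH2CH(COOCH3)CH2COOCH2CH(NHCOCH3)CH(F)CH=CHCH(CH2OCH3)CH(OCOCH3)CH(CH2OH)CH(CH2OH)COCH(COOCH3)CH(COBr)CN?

Reading the structure from left to right:
  H2NCO: –C(=O)NH2: carbonyl C bonded to C and to N → amide (the N is not a separate amine).
  CH2OCH2: C–O–C with sp³ carbons on both sides and no adjacent C=O → ether.
  CH(COOCH3): pendant –COOCH3: carbonyl C bonded to C and –OCH3 → ester.
  CH2COOCH2: –C(=O)–O–C with C on the carbonyl side → ester.
  CH(NHCOCH3): pendant –NHC(=O)CH3: N bonded to a carbonyl → amide (not amine).
  CH(F): halogen on an sp³ carbon → alkyl halide.
  CH=CH: C=C double bond → alkene.
  CH(CH2OCH3): pendant –CH2OCH3: C–O–C linkage → ether.
  CH(OCOCH3): pendant –OC(=O)CH3: an acyloxy group → ester.
  CH(CH2OH): pendant –CH2OH on an sp³ backbone C → alcohol.
  CH(CH2OH): pendant –CH2OH on an sp³ backbone C → alcohol.
  CO: –C(=O)– with carbon on both sides → ketone.
  CH(COOCH3): pendant –COOCH3: carbonyl C bonded to C and –OCH3 → ester.
  CH(COBr): pendant –C(=O)X: carbonyl C bonded to C and halogen → acyl halide.
  CN: –C≡N: carbon triple-bonded to nitrogen → nitrile.
Ether appears at: CH2OCH2, CH(CH2OCH3) → 2.

2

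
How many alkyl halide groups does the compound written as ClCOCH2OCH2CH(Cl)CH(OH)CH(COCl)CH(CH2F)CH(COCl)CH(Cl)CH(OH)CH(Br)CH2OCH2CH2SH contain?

4

–C(=O)Cl: carbonyl C bonded to C and to a halogen → acyl halide (not alkyl halide).
C–O–C with sp³ carbons on both sides and no adjacent C=O → ether.
halogen on an sp³ carbon → alkyl halide.
–OH on an sp³ carbon → alcohol (secondary).
pendant –C(=O)X: carbonyl C bonded to C and halogen → acyl halide.
pendant –CH2X: halogen on sp³ carbon → alkyl halide.
pendant –C(=O)X: carbonyl C bonded to C and halogen → acyl halide.
halogen on an sp³ carbon → alkyl halide.
–OH on an sp³ carbon → alcohol (secondary).
halogen on an sp³ carbon → alkyl halide.
C–O–C with sp³ carbons on both sides and no adjacent C=O → ether.
–SH on an sp³ carbon → thiol.
Alkyl halide appears at: CH(Cl), CH(CH2F), CH(Cl), CH(Br) → 4.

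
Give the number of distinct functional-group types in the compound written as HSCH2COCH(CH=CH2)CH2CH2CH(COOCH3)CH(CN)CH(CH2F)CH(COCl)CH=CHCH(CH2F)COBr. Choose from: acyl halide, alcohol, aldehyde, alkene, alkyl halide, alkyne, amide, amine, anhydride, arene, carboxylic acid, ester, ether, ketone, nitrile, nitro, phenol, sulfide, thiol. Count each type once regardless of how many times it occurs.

Taking each segment in turn:
  HSCH2: –SH on an sp³ carbon → thiol.
  CO: –C(=O)– with carbon on both sides → ketone.
  CH(CH=CH2): pendant –CH=CH2: C=C double bond → alkene.
  CH(COOCH3): pendant –COOCH3: carbonyl C bonded to C and –OCH3 → ester.
  CH(CN): pendant –C≡N: nitrile.
  CH(CH2F): pendant –CH2X: halogen on sp³ carbon → alkyl halide.
  CH(COCl): pendant –C(=O)X: carbonyl C bonded to C and halogen → acyl halide.
  CH=CH: C=C double bond → alkene.
  CH(CH2F): pendant –CH2X: halogen on sp³ carbon → alkyl halide.
  COBr: –C(=O)Br: carbonyl C bonded to C and to a halogen → acyl halide (not alkyl halide).
Distinct types present: acyl halide, alkene, alkyl halide, ester, ketone, nitrile, thiol.

7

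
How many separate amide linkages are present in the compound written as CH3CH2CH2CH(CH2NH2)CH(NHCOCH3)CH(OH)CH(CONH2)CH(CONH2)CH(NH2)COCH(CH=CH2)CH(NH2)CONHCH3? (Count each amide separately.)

pendant –CH2NH2: N on sp³ C, no adjacent C=O → amine.
pendant –NHC(=O)CH3: N bonded to a carbonyl → amide (not amine).
–OH on an sp³ carbon → alcohol (secondary).
pendant –CONH2: carbonyl C bonded to C and N → amide.
pendant –CONH2: carbonyl C bonded to C and N → amide.
–NH2 on an sp³ carbon with no adjacent C=O → amine.
–C(=O)– with carbon on both sides → ketone.
pendant –CH=CH2: C=C double bond → alkene.
–NH2 on an sp³ carbon with no adjacent C=O → amine.
–C(=O)NHCH3: carbonyl C bonded to C and to N → amide (the N is not an amine).
Amide appears at: CH(NHCOCH3), CH(CONH2), CH(CONH2), CONHCH3 → 4.

4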